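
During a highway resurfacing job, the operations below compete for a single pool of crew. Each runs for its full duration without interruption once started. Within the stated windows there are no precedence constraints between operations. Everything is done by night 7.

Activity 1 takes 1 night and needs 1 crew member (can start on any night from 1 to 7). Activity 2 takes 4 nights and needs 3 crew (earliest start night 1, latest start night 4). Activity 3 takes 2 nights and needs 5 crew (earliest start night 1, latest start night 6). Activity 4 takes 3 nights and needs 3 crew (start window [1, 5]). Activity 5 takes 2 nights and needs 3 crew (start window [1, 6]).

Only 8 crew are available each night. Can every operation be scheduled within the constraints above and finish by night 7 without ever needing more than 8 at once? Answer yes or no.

yes

Schedule Activity 1@1, Activity 2@2, Activity 3@6, Activity 4@1, Activity 5@4: n1:4  n2:6  n3:6  n4:6  n5:6  n6:5  n7:5 — peak 6 ≤ 8.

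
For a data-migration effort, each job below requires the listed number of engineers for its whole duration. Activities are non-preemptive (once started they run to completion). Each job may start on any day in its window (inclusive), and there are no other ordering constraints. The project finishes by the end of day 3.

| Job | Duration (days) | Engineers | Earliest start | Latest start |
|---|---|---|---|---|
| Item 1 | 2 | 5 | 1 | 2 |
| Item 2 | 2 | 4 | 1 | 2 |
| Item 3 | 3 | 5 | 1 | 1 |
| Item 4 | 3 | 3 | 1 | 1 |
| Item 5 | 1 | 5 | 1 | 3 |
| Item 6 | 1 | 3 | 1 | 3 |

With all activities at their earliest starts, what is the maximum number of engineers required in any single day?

Early-start schedule: Item 1@1, Item 2@1, Item 3@1, Item 4@1, Item 5@1, Item 6@1.
Load per day: day 1: 25, day 2: 17, day 3: 8.
Peak is 25.

25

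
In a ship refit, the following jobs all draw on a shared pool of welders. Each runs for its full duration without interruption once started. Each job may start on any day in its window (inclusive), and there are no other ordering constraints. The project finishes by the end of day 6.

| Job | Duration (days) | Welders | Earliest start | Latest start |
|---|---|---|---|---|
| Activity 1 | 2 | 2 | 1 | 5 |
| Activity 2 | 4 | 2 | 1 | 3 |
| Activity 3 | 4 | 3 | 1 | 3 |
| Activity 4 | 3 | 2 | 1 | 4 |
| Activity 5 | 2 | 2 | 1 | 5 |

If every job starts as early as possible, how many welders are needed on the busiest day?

11

Early-start schedule: Activity 1@1, Activity 2@1, Activity 3@1, Activity 4@1, Activity 5@1.
Load per day: day 1: 11, day 2: 11, day 3: 7, day 4: 5, day 5: 0, day 6: 0.
Peak is 11.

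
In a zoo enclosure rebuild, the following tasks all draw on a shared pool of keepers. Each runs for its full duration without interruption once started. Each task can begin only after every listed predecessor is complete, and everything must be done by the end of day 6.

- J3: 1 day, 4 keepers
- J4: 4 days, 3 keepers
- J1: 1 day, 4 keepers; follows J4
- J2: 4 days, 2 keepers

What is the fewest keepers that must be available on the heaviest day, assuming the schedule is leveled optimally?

Early-start (J3@1, J4@1, J1@5, J2@1) gives peak 9: d1:9  d2:5  d3:5  d4:5  d5:4  d6:0.
Shift J4→2, J1→6, J2→2.
Schedule J3@1, J4@2, J1@6, J2@2: d1:4  d2:5  d3:5  d4:5  d5:5  d6:4 — peak 5.
Total keeper-days = 28 over 6 days ⇒ peak ≥ ⌈28/6⌉ = 5, so 5 is optimal.

5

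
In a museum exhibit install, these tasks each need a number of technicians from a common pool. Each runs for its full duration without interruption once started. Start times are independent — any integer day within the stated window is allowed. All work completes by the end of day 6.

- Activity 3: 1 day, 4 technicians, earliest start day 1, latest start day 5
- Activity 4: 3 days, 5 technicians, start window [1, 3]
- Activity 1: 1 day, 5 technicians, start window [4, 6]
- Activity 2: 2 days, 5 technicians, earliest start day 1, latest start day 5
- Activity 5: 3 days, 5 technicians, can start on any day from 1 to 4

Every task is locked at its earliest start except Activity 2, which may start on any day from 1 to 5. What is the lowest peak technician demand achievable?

14

Activity 2@1: d1:19  d2:15  d3:10  d4:5  d5:0  d6:0 → peak 19
Activity 2@2: d1:14  d2:15  d3:15  d4:5  d5:0  d6:0 → peak 15
Activity 2@3: d1:14  d2:10  d3:15  d4:10  d5:0  d6:0 → peak 15
Activity 2@4: d1:14  d2:10  d3:10  d4:10  d5:5  d6:0 → peak 14
Activity 2@5: d1:14  d2:10  d3:10  d4:5  d5:5  d6:5 → peak 14
Best is Activity 2@4, peak 14.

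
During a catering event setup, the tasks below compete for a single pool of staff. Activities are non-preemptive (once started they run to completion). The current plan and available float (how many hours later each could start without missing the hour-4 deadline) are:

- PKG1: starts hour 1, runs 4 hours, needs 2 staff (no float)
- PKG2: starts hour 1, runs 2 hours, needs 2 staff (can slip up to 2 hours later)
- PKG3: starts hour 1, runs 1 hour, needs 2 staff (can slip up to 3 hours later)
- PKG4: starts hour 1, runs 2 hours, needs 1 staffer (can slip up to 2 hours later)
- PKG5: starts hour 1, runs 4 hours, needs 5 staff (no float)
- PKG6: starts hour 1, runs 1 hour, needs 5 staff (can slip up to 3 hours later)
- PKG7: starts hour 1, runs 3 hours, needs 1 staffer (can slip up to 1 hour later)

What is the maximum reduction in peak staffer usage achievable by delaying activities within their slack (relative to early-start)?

Early-start peak: h1:18  h2:11  h3:8  h4:7 ⇒ 18.
Leveled (PKG1@1, PKG2@1, PKG3@1, PKG4@2, PKG5@1, PKG6@4, PKG7@1): h1:12  h2:11  h3:9  h4:12 ⇒ 12.
Reduction 18 − 12 = 6.

6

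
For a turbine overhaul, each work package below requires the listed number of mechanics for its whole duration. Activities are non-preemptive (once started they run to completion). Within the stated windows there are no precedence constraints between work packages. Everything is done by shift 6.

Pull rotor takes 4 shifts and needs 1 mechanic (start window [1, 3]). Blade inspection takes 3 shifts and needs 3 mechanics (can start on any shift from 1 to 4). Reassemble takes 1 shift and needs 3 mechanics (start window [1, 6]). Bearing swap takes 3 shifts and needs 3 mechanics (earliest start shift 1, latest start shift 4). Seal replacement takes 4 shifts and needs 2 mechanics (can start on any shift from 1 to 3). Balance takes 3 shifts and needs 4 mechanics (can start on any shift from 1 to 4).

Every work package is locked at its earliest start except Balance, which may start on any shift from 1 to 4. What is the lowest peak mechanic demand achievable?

12

Balance@1: s1:16  s2:13  s3:13  s4:3  s5:0  s6:0 → peak 16
Balance@2: s1:12  s2:13  s3:13  s4:7  s5:0  s6:0 → peak 13
Balance@3: s1:12  s2:9  s3:13  s4:7  s5:4  s6:0 → peak 13
Balance@4: s1:12  s2:9  s3:9  s4:7  s5:4  s6:4 → peak 12
Best is Balance@4, peak 12.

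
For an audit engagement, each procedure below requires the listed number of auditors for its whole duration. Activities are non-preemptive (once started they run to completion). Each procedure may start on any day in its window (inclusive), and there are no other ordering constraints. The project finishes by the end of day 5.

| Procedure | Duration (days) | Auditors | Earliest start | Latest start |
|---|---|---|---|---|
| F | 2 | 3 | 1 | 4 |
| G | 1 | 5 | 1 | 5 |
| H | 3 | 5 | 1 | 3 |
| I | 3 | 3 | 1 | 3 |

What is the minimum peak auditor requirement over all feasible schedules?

8

Early-start (F@1, G@1, H@1, I@1) gives peak 16: d1:16  d2:11  d3:8  d4:0  d5:0.
Shift H→2, I→3.
Schedule F@1, G@1, H@2, I@3: d1:8  d2:8  d3:8  d4:8  d5:3 — peak 8.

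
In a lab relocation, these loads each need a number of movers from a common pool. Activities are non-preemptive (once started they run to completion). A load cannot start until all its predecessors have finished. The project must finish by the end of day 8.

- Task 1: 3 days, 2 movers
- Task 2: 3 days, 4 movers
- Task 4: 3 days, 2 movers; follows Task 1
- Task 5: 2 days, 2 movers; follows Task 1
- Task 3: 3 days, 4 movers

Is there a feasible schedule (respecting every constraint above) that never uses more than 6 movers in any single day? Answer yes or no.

Schedule Task 1@1, Task 2@1, Task 4@4, Task 5@4, Task 3@6: d1:6  d2:6  d3:6  d4:4  d5:4  d6:6  d7:4  d8:4 — peak 6 ≤ 6.

yes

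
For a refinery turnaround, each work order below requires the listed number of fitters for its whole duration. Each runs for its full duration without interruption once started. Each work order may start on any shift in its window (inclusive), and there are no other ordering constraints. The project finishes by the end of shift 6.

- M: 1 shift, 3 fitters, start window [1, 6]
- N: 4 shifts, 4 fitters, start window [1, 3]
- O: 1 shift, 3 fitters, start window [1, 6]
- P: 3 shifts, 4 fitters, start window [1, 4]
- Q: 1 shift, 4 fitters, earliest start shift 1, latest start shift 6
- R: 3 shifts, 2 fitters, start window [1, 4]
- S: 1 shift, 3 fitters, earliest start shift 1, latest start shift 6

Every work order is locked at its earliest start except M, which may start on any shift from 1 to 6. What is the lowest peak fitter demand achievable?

20

M@1: s1:23  s2:10  s3:10  s4:4  s5:0  s6:0 → peak 23
M@2: s1:20  s2:13  s3:10  s4:4  s5:0  s6:0 → peak 20
M@3: s1:20  s2:10  s3:13  s4:4  s5:0  s6:0 → peak 20
M@4: s1:20  s2:10  s3:10  s4:7  s5:0  s6:0 → peak 20
M@5: s1:20  s2:10  s3:10  s4:4  s5:3  s6:0 → peak 20
M@6: s1:20  s2:10  s3:10  s4:4  s5:0  s6:3 → peak 20
Best is M@2, peak 20.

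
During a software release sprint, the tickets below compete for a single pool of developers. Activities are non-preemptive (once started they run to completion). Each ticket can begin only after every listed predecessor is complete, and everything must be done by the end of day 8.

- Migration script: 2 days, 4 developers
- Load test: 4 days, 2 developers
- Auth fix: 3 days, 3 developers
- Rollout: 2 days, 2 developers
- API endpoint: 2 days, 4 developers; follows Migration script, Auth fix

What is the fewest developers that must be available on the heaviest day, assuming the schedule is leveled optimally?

6

Early-start (Migration script@1, Load test@1, Auth fix@1, Rollout@1, API endpoint@4) gives peak 11: d1:11  d2:11  d3:5  d4:6  d5:4  d6:0  d7:0  d8:0.
Shift Auth fix→3, Rollout→5, API endpoint→6.
Schedule Migration script@1, Load test@1, Auth fix@3, Rollout@5, API endpoint@6: d1:6  d2:6  d3:5  d4:5  d5:5  d6:6  d7:4  d8:0 — peak 6.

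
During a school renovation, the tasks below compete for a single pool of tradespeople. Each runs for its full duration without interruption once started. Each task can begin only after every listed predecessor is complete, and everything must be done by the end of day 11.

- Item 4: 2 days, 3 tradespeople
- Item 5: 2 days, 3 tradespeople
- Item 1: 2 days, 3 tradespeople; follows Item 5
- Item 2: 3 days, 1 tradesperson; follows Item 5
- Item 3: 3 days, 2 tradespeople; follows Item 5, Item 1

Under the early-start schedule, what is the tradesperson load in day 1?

At early start, day 1 has: Item 4, Item 5.
Demand: 3 + 3 = 6.

6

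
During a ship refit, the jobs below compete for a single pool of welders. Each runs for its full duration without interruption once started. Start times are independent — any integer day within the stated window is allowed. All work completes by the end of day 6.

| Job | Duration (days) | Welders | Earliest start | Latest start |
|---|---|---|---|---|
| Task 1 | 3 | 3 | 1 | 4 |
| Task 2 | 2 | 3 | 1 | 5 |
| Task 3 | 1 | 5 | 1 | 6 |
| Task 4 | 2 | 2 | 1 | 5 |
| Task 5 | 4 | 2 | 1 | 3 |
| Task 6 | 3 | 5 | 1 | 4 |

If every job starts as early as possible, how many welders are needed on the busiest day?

Early-start schedule: Task 1@1, Task 2@1, Task 3@1, Task 4@1, Task 5@1, Task 6@1.
Load per day: day 1: 20, day 2: 15, day 3: 10, day 4: 2, day 5: 0, day 6: 0.
Peak is 20.

20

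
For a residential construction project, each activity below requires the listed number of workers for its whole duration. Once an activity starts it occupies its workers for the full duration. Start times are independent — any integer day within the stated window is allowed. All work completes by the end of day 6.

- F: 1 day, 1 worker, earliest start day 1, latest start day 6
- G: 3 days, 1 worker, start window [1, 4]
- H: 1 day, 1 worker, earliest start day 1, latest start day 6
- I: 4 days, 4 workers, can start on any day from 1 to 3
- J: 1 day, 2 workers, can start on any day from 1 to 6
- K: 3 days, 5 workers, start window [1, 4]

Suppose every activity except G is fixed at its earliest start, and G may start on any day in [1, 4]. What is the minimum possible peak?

G@1: d1:14  d2:10  d3:10  d4:4  d5:0  d6:0 → peak 14
G@2: d1:13  d2:10  d3:10  d4:5  d5:0  d6:0 → peak 13
G@3: d1:13  d2:9  d3:10  d4:5  d5:1  d6:0 → peak 13
G@4: d1:13  d2:9  d3:9  d4:5  d5:1  d6:1 → peak 13
Best is G@2, peak 13.

13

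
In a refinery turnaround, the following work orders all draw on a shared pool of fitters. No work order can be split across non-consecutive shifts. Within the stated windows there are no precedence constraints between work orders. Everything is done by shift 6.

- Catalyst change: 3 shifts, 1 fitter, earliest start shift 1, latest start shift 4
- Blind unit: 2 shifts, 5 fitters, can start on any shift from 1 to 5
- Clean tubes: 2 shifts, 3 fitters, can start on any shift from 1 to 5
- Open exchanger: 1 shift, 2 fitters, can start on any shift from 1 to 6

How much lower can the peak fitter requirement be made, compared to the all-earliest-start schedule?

6

Early-start peak: s1:11  s2:9  s3:1  s4:0  s5:0  s6:0 ⇒ 11.
Leveled (Catalyst change@1, Blind unit@4, Clean tubes@1, Open exchanger@3): s1:4  s2:4  s3:3  s4:5  s5:5  s6:0 ⇒ 5.
Reduction 11 − 5 = 6.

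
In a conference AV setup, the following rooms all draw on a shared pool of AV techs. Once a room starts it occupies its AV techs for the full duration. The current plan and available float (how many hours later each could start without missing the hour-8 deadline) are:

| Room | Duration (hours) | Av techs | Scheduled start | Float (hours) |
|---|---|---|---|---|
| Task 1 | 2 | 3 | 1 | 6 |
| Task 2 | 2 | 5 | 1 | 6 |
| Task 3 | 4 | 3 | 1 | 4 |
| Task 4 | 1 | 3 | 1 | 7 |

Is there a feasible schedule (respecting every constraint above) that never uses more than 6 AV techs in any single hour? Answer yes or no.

Schedule Task 1@1, Task 2@3, Task 3@5, Task 4@1: h1:6  h2:3  h3:5  h4:5  h5:3  h6:3  h7:3  h8:3 — peak 6 ≤ 6.

yes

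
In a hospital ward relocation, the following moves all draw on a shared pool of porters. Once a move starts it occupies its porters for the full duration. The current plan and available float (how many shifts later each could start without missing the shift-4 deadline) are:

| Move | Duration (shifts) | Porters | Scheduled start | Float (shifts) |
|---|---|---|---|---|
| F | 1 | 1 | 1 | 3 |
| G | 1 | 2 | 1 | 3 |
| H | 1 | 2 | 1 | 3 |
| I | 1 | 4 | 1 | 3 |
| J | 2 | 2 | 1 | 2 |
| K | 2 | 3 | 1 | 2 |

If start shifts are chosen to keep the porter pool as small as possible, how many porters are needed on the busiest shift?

5

Early-start (F@1, G@1, H@1, I@1, J@1, K@1) gives peak 14: s1:14  s2:5  s3:0  s4:0.
Shift I→2, J→3, K→3.
Schedule F@1, G@1, H@1, I@2, J@3, K@3: s1:5  s2:4  s3:5  s4:5 — peak 5.
Total porter-shifts = 19 over 4 shifts ⇒ peak ≥ ⌈19/4⌉ = 5, so 5 is optimal.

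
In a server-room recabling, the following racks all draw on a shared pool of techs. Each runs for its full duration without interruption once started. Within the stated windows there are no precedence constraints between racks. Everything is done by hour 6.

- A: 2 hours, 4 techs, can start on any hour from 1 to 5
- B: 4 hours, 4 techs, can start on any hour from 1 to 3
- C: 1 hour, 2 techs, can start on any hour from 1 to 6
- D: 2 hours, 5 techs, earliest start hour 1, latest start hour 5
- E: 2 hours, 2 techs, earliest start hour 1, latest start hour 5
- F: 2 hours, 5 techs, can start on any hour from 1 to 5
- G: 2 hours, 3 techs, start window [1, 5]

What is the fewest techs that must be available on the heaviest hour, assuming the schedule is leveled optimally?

Early-start (A@1, B@1, C@1, D@1, E@1, F@1, G@1) gives peak 25: h1:25  h2:23  h3:4  h4:4  h5:0  h6:0.
Shift D→3, E→5, F→5, G→5.
Schedule A@1, B@1, C@1, D@3, E@5, F@5, G@5: h1:10  h2:8  h3:9  h4:9  h5:10  h6:10 — peak 10.
Total tech-hours = 56 over 6 hours ⇒ peak ≥ ⌈56/6⌉ = 10, so 10 is optimal.

10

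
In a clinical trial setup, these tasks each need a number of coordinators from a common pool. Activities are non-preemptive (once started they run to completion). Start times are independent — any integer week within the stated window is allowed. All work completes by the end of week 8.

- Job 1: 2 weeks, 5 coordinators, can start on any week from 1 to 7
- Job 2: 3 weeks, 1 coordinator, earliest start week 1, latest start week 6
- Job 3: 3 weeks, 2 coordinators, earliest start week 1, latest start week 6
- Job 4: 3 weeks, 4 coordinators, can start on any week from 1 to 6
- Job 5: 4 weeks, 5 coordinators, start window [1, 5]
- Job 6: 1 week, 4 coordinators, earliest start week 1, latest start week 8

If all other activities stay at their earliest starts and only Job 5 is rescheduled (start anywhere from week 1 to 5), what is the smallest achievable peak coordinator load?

Job 5@1: w1:21  w2:17  w3:12  w4:5  w5:0  w6:0  w7:0  w8:0 → peak 21
Job 5@2: w1:16  w2:17  w3:12  w4:5  w5:5  w6:0  w7:0  w8:0 → peak 17
Job 5@3: w1:16  w2:12  w3:12  w4:5  w5:5  w6:5  w7:0  w8:0 → peak 16
Job 5@4: w1:16  w2:12  w3:7  w4:5  w5:5  w6:5  w7:5  w8:0 → peak 16
Job 5@5: w1:16  w2:12  w3:7  w4:0  w5:5  w6:5  w7:5  w8:5 → peak 16
Best is Job 5@3, peak 16.

16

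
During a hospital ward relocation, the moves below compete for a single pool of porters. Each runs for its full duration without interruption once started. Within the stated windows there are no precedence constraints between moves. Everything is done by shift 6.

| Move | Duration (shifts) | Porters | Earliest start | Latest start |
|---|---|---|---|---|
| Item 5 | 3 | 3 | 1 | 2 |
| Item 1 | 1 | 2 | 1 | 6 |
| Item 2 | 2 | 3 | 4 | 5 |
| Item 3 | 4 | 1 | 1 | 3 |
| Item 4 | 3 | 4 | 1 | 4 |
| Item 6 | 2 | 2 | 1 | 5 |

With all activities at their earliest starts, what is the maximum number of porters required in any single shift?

12

Early-start schedule: Item 5@1, Item 1@1, Item 2@4, Item 3@1, Item 4@1, Item 6@1.
Load per shift: shift 1: 12, shift 2: 10, shift 3: 8, shift 4: 4, shift 5: 3, shift 6: 0.
Peak is 12.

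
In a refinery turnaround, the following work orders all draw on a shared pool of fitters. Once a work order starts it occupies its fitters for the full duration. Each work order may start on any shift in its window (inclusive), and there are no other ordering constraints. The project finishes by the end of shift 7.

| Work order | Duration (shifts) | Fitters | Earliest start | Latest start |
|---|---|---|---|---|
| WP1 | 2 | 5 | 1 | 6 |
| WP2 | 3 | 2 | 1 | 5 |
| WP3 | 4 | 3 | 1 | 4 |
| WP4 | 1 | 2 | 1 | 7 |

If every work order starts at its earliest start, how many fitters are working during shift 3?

5

At early start, shift 3 has: WP2, WP3.
Demand: 2 + 3 = 5.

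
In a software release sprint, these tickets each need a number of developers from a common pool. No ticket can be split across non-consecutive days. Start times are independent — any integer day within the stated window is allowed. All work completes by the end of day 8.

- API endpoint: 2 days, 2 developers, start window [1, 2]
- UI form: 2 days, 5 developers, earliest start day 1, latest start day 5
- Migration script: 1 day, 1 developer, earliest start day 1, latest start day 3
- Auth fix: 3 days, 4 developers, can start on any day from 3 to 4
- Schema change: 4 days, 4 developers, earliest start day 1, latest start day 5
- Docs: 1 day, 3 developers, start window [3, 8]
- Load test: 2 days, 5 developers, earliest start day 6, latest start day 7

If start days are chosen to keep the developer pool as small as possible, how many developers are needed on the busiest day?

8

Early-start (API endpoint@1, UI form@1, Migration script@1, Auth fix@3, Schema change@1, Docs@3, Load test@6) gives peak 12: d1:12  d2:11  d3:11  d4:8  d5:4  d6:5  d7:5  d8:0.
Shift Schema change→3, Docs→6, Load test→7.
Schedule API endpoint@1, UI form@1, Migration script@1, Auth fix@3, Schema change@3, Docs@6, Load test@7: d1:8  d2:7  d3:8  d4:8  d5:8  d6:7  d7:5  d8:5 — peak 8.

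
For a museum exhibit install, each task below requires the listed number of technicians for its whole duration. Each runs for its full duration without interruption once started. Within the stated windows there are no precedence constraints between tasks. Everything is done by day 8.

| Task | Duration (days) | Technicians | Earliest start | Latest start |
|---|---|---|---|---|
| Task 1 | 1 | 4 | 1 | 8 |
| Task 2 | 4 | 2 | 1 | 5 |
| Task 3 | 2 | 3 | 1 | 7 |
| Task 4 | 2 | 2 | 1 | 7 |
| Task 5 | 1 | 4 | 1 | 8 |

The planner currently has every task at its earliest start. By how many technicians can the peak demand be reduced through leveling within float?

Early-start peak: d1:15  d2:7  d3:2  d4:2  d5:0  d6:0  d7:0  d8:0 ⇒ 15.
Leveled (Task 1@1, Task 2@2, Task 3@6, Task 4@2, Task 5@8): d1:4  d2:4  d3:4  d4:2  d5:2  d6:3  d7:3  d8:4 ⇒ 4.
Reduction 15 − 4 = 11.

11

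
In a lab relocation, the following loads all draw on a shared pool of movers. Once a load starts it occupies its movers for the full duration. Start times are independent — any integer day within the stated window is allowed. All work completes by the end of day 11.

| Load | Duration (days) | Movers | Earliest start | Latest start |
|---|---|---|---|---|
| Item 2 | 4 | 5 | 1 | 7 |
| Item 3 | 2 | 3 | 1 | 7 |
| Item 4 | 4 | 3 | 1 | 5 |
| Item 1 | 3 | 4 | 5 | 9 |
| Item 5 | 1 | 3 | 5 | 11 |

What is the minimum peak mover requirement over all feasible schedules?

Early-start (Item 2@1, Item 3@1, Item 4@1, Item 1@5, Item 5@5) gives peak 11: d1:11  d2:11  d3:8  d4:8  d5:7  d6:4  d7:4  d8:0  d9:0  d10:0  d11:0.
Shift Item 3→5, Item 4→5, Item 1→9, Item 5→7.
Schedule Item 2@1, Item 3@5, Item 4@5, Item 1@9, Item 5@7: d1:5  d2:5  d3:5  d4:5  d5:6  d6:6  d7:6  d8:3  d9:4  d10:4  d11:4 — peak 6.

6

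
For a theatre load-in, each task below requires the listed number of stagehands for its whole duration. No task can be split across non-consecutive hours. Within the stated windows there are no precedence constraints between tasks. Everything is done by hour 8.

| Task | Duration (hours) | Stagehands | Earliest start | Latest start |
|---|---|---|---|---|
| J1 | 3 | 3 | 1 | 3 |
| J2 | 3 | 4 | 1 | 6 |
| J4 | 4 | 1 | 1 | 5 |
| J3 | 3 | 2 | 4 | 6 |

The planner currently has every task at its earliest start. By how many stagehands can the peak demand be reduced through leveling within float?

2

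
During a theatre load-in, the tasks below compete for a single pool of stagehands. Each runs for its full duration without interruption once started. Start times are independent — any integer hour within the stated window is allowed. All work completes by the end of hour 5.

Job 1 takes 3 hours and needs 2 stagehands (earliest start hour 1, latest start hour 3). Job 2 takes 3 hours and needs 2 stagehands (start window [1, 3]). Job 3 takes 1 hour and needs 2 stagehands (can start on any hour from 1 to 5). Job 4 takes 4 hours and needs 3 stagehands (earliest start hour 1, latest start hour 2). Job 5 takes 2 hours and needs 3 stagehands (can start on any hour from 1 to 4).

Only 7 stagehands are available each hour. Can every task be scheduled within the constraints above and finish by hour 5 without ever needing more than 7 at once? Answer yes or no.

Schedule Job 1@1, Job 2@1, Job 3@1, Job 4@2, Job 5@4: h1:6  h2:7  h3:7  h4:6  h5:6 — peak 7 ≤ 7.

yes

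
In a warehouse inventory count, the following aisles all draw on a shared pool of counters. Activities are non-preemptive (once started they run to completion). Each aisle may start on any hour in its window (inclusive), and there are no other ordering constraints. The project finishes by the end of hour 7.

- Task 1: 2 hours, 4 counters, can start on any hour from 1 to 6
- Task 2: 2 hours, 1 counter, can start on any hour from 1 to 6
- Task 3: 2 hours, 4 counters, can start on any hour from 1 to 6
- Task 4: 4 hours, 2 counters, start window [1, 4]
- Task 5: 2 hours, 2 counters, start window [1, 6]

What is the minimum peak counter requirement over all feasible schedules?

Early-start (Task 1@1, Task 2@1, Task 3@1, Task 4@1, Task 5@1) gives peak 13: h1:13  h2:13  h3:2  h4:2  h5:0  h6:0  h7:0.
Shift Task 3→3, Task 4→3, Task 5→5.
Schedule Task 1@1, Task 2@1, Task 3@3, Task 4@3, Task 5@5: h1:5  h2:5  h3:6  h4:6  h5:4  h6:4  h7:0 — peak 6.

6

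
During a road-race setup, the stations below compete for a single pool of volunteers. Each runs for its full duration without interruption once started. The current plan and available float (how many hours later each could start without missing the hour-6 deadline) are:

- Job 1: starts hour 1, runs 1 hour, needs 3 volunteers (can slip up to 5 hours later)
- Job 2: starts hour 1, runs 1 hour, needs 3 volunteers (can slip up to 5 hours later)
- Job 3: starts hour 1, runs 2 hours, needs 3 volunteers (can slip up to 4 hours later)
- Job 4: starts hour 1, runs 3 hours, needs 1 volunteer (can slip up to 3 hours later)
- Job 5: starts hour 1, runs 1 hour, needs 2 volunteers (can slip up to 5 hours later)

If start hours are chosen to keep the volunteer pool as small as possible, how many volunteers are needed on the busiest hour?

4

Early-start (Job 1@1, Job 2@1, Job 3@1, Job 4@1, Job 5@1) gives peak 12: h1:12  h2:4  h3:1  h4:0  h5:0  h6:0.
Shift Job 2→2, Job 3→3, Job 5→5.
Schedule Job 1@1, Job 2@2, Job 3@3, Job 4@1, Job 5@5: h1:4  h2:4  h3:4  h4:3  h5:2  h6:0 — peak 4.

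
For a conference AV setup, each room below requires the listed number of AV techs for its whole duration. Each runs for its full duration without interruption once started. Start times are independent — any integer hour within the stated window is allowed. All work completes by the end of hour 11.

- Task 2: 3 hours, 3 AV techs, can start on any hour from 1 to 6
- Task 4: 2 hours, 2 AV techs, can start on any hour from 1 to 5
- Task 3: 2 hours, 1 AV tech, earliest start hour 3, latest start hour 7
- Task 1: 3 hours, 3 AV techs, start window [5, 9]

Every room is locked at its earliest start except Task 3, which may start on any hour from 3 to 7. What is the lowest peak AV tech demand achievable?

Task 3@3: h1:5  h2:5  h3:4  h4:1  h5:3  h6:3  h7:3  h8:0  h9:0  h10:0  h11:0 → peak 5
Task 3@4: h1:5  h2:5  h3:3  h4:1  h5:4  h6:3  h7:3  h8:0  h9:0  h10:0  h11:0 → peak 5
Task 3@5: h1:5  h2:5  h3:3  h4:0  h5:4  h6:4  h7:3  h8:0  h9:0  h10:0  h11:0 → peak 5
Task 3@6: h1:5  h2:5  h3:3  h4:0  h5:3  h6:4  h7:4  h8:0  h9:0  h10:0  h11:0 → peak 5
Task 3@7: h1:5  h2:5  h3:3  h4:0  h5:3  h6:3  h7:4  h8:1  h9:0  h10:0  h11:0 → peak 5
Best is Task 3@3, peak 5.

5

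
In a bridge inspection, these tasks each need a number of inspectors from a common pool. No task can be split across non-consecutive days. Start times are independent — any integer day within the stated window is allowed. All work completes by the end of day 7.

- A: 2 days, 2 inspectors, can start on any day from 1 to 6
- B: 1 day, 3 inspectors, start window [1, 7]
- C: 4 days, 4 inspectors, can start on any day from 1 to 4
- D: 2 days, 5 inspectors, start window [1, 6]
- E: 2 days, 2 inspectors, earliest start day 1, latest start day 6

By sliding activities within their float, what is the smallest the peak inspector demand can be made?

6

Early-start (A@1, B@1, C@1, D@1, E@1) gives peak 16: d1:16  d2:13  d3:4  d4:4  d5:0  d6:0  d7:0.
Shift C→2, D→6, E→3.
Schedule A@1, B@1, C@2, D@6, E@3: d1:5  d2:6  d3:6  d4:6  d5:4  d6:5  d7:5 — peak 6.
Total inspector-days = 37 over 7 days ⇒ peak ≥ ⌈37/7⌉ = 6, so 6 is optimal.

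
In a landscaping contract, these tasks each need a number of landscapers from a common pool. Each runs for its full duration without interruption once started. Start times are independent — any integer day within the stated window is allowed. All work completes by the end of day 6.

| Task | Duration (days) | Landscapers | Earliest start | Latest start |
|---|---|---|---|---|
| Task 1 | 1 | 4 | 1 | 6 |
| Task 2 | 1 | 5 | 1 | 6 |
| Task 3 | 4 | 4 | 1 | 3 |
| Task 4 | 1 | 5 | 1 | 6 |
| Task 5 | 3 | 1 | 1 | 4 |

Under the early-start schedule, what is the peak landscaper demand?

Early-start schedule: Task 1@1, Task 2@1, Task 3@1, Task 4@1, Task 5@1.
Load per day: day 1: 19, day 2: 5, day 3: 5, day 4: 4, day 5: 0, day 6: 0.
Peak is 19.

19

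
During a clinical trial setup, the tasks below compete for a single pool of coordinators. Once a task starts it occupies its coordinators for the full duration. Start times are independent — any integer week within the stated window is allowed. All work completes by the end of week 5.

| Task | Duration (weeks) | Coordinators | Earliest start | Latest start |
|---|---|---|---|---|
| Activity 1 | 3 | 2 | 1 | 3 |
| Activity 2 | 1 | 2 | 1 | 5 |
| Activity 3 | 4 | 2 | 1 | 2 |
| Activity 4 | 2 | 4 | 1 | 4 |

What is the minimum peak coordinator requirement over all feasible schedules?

6

Early-start (Activity 1@1, Activity 2@1, Activity 3@1, Activity 4@1) gives peak 10: w1:10  w2:8  w3:4  w4:2  w5:0.
Shift Activity 4→4.
Schedule Activity 1@1, Activity 2@1, Activity 3@1, Activity 4@4: w1:6  w2:4  w3:4  w4:6  w5:4 — peak 6.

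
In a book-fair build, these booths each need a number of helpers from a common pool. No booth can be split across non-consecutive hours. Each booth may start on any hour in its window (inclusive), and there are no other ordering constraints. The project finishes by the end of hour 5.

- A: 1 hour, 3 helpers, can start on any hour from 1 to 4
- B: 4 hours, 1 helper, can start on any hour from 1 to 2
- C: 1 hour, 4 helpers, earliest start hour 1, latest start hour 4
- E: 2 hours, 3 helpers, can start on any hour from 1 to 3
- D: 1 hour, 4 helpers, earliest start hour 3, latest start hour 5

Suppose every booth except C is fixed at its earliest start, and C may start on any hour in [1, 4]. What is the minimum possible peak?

7

C@1: h1:11  h2:4  h3:5  h4:1  h5:0 → peak 11
C@2: h1:7  h2:8  h3:5  h4:1  h5:0 → peak 8
C@3: h1:7  h2:4  h3:9  h4:1  h5:0 → peak 9
C@4: h1:7  h2:4  h3:5  h4:5  h5:0 → peak 7
Best is C@4, peak 7.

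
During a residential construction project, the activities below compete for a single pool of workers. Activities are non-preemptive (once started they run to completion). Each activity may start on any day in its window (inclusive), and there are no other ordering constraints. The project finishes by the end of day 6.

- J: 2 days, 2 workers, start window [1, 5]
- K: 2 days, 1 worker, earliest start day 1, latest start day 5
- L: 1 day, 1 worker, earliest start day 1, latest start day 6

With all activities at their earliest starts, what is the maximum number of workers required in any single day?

Early-start schedule: J@1, K@1, L@1.
Load per day: day 1: 4, day 2: 3, day 3: 0, day 4: 0, day 5: 0, day 6: 0.
Peak is 4.

4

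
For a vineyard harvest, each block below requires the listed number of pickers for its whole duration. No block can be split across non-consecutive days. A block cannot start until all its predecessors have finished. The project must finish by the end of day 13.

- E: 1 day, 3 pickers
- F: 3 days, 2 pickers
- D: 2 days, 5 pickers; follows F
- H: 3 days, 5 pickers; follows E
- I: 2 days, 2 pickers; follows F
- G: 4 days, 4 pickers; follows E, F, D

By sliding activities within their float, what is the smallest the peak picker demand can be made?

Early-start (E@1, F@1, D@4, H@2, I@4, G@6) gives peak 12: d1:5  d2:7  d3:7  d4:12  d5:7  d6:4  d7:4  d8:4  d9:4  d10:0  d11:0  d12:0  d13:0.
Shift H→6, I→9, G→9.
Schedule E@1, F@1, D@4, H@6, I@9, G@9: d1:5  d2:2  d3:2  d4:5  d5:5  d6:5  d7:5  d8:5  d9:6  d10:6  d11:4  d12:4  d13:0 — peak 6.

6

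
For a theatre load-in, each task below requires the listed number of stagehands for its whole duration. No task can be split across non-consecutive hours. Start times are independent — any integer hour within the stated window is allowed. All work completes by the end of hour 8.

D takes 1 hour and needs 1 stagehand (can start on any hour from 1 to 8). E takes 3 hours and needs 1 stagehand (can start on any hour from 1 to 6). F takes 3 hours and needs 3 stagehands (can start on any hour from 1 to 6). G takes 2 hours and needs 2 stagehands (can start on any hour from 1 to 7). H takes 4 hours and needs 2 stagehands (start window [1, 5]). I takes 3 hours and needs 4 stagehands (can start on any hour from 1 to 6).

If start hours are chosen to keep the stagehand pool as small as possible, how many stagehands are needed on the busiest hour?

Early-start (D@1, E@1, F@1, G@1, H@1, I@1) gives peak 13: h1:13  h2:12  h3:10  h4:2  h5:0  h6:0  h7:0  h8:0.
Shift E→2, F→4, G→7, H→5.
Schedule D@1, E@2, F@4, G@7, H@5, I@1: h1:5  h2:5  h3:5  h4:4  h5:5  h6:5  h7:4  h8:4 — peak 5.
Total stagehand-hours = 37 over 8 hours ⇒ peak ≥ ⌈37/8⌉ = 5, so 5 is optimal.

5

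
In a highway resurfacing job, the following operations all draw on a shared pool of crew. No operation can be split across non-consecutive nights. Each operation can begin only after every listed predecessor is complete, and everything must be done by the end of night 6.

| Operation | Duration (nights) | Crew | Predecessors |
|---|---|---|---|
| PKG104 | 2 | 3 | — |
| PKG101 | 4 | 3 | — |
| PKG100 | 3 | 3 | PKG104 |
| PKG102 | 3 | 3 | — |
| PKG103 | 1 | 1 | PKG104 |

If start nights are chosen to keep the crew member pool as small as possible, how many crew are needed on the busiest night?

7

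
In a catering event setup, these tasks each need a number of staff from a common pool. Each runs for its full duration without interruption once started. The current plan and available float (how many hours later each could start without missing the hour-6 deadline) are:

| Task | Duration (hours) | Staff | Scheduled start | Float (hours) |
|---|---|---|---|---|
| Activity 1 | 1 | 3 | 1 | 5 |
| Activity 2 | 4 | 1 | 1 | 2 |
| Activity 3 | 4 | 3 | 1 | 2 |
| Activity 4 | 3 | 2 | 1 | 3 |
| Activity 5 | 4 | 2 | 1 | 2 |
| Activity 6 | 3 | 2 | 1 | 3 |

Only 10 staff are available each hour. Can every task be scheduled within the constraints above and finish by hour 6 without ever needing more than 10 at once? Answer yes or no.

Schedule Activity 1@1, Activity 2@1, Activity 3@2, Activity 4@1, Activity 5@1, Activity 6@4: h1:8  h2:8  h3:8  h4:8  h5:5  h6:2 — peak 8 ≤ 10.

yes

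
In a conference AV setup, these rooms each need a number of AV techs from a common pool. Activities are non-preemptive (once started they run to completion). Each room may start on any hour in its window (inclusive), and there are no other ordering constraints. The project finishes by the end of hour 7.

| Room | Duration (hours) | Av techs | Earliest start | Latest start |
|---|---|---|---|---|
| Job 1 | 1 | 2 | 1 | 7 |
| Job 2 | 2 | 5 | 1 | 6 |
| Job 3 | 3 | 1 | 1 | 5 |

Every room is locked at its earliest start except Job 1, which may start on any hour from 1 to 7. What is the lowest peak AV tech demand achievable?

Job 1@1: h1:8  h2:6  h3:1  h4:0  h5:0  h6:0  h7:0 → peak 8
Job 1@2: h1:6  h2:8  h3:1  h4:0  h5:0  h6:0  h7:0 → peak 8
Job 1@3: h1:6  h2:6  h3:3  h4:0  h5:0  h6:0  h7:0 → peak 6
Job 1@4: h1:6  h2:6  h3:1  h4:2  h5:0  h6:0  h7:0 → peak 6
Job 1@5: h1:6  h2:6  h3:1  h4:0  h5:2  h6:0  h7:0 → peak 6
Job 1@6: h1:6  h2:6  h3:1  h4:0  h5:0  h6:2  h7:0 → peak 6
Job 1@7: h1:6  h2:6  h3:1  h4:0  h5:0  h6:0  h7:2 → peak 6
Best is Job 1@3, peak 6.

6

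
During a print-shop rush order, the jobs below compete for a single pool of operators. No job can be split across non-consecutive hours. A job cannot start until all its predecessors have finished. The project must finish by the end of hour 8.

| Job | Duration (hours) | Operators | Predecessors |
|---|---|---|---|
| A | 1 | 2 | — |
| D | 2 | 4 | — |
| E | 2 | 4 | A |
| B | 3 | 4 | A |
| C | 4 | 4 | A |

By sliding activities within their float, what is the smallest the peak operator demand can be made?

Early-start (A@1, D@1, E@2, B@2, C@2) gives peak 16: h1:6  h2:16  h3:12  h4:8  h5:4  h6:0  h7:0  h8:0.
Shift B→3, C→4.
Schedule A@1, D@1, E@2, B@3, C@4: h1:6  h2:8  h3:8  h4:8  h5:8  h6:4  h7:4  h8:0 — peak 8.

8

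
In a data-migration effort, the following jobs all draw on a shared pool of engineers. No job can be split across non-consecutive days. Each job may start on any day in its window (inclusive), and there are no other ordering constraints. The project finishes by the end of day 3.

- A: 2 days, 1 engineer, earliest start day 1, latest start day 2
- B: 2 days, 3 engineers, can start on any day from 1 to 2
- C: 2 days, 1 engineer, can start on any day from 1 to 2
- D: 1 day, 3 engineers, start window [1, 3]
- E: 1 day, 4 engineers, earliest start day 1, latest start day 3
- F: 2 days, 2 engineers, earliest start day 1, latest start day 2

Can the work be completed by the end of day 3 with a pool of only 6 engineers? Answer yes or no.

Total engineer-days = 21; over 3 days the average is 21/3 > 6, so some day must exceed 6.

no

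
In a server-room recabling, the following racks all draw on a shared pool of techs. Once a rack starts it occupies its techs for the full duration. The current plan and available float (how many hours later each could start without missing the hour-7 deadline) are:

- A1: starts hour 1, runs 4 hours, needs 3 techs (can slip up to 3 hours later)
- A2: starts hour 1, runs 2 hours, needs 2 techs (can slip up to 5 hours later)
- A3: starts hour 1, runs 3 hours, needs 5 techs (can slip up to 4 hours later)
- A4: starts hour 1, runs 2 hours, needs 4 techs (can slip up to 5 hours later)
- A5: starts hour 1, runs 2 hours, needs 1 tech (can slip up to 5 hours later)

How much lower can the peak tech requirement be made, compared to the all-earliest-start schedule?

Early-start peak: h1:15  h2:15  h3:8  h4:3  h5:0  h6:0  h7:0 ⇒ 15.
Leveled (A1@1, A2@1, A3@5, A4@3, A5@1): h1:6  h2:6  h3:7  h4:7  h5:5  h6:5  h7:5 ⇒ 7.
Reduction 15 − 7 = 8.

8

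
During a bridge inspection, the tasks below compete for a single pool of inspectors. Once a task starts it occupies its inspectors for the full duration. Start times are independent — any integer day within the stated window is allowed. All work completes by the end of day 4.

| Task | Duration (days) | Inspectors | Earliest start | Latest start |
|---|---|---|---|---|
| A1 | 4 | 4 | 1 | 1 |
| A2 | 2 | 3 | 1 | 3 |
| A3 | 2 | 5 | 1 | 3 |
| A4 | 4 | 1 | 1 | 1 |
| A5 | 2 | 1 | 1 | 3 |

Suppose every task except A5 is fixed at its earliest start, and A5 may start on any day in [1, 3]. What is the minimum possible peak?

A5@1: d1:14  d2:14  d3:5  d4:5 → peak 14
A5@2: d1:13  d2:14  d3:6  d4:5 → peak 14
A5@3: d1:13  d2:13  d3:6  d4:6 → peak 13
Best is A5@3, peak 13.

13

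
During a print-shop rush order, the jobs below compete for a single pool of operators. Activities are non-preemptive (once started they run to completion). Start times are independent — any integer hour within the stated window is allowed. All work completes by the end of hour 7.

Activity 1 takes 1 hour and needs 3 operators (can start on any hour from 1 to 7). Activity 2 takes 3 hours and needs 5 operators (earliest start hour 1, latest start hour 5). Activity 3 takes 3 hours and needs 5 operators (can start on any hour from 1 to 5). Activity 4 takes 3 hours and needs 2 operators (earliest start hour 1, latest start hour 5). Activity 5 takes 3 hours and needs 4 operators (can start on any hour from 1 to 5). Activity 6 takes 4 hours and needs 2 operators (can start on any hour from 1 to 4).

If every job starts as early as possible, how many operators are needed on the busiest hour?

21

Early-start schedule: Activity 1@1, Activity 2@1, Activity 3@1, Activity 4@1, Activity 5@1, Activity 6@1.
Load per hour: hour 1: 21, hour 2: 18, hour 3: 18, hour 4: 2, hour 5: 0, hour 6: 0, hour 7: 0.
Peak is 21.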